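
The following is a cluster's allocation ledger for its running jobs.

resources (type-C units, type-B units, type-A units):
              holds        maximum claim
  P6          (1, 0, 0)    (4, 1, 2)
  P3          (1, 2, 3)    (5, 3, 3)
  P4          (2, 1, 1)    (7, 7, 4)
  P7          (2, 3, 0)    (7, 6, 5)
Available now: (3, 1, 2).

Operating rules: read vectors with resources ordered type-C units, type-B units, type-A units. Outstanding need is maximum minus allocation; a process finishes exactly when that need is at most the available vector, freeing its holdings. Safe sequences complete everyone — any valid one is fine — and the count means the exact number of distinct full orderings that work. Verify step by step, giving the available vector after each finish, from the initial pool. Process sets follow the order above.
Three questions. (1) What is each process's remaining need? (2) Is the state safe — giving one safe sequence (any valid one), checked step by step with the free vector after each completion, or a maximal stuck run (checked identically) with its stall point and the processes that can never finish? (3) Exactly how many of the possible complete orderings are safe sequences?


(1) Outstanding need per process (order type-C units, type-B units, type-A units):
  P6: (3, 1, 2)
  P3: (4, 1, 0)
  P4: (5, 6, 3)
  P7: (5, 3, 5)
(2) The state is SAFE; one workable sequence: P6, P3, P7, P4.
Key observation: the order's first zero-slack moment is P6 ((3, 1, 2) needed, (3, 1, 2) free — a requested resource with nothing to spare).
Verifying each step:
  pool = (3, 1, 2)
  P6: need (3, 1, 2) fits (3, 1, 2); releases (1, 0, 0), pool now (4, 1, 2)
  P3: need (4, 1, 0) fits (4, 1, 2); releases (1, 2, 3), pool now (5, 3, 5)
  P7: need (5, 3, 5) fits (5, 3, 5); releases (2, 3, 0), pool now (7, 6, 5)
  P4: need (5, 6, 3) fits (7, 6, 5); releases (2, 1, 1), pool now (9, 7, 6)
(3) Precisely 1 of the possible complete orderings is a safe sequence.


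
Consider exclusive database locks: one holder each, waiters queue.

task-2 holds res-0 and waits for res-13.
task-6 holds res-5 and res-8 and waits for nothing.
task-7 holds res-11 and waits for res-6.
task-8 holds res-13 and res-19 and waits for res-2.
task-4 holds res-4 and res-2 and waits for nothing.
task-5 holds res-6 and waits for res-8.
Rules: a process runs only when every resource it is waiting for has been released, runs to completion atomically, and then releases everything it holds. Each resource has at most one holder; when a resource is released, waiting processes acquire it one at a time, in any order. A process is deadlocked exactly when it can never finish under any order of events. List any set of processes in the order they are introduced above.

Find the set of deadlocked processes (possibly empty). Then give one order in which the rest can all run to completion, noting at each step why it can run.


No process is deadlocked.
Key observation: the wait graph is acyclic; completion cascades from the unblocked processes through everyone else.
One completion order for the rest: task-4, task-8, task-6, task-5, task-2, task-7.
Walking it through:
  task-4 waits on nothing -> runs at once and releases res-4 and res-2
  task-8: everything it awaited (res-2) is free; runs, freeing res-13 and res-19
  task-6 waits on nothing -> runs at once and releases res-5 and res-8
  task-5: everything it awaited (res-8) is free; runs, freeing res-6
  task-2: everything it awaited (res-13) is free; runs, freeing res-0
  task-7: everything it awaited (res-6) is free; runs, freeing res-11


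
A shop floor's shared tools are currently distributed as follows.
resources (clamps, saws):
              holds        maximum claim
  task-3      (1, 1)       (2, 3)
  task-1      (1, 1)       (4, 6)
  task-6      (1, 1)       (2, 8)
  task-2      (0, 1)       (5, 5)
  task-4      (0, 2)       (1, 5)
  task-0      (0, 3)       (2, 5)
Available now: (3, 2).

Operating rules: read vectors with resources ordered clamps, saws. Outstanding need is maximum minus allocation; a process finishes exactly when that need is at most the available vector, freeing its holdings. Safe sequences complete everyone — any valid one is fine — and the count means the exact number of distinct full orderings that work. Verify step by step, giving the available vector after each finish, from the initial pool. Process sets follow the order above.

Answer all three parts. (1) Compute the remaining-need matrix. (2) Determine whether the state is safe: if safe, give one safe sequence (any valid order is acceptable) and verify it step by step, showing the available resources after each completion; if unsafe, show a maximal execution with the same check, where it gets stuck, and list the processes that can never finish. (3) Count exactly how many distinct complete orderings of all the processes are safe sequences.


(1) Remaining need (order clamps, saws):
  task-3: (1, 2)
  task-1: (3, 5)
  task-6: (1, 7)
  task-2: (5, 4)
  task-4: (1, 3)
  task-0: (2, 2)
(2) SAFE. One safe sequence: task-0, task-3, task-4, task-1, task-2, task-6.
Key observation: at task-0 the run first touches a limit — (2, 2) against (3, 2), exact on a resource it actually requests.
Check, step by step:
  pool = (3, 2)
  task-0: need (2, 2) fits (3, 2); releases (0, 3), pool now (3, 5)
  task-3: need (1, 2) fits (3, 5); releases (1, 1), pool now (4, 6)
  task-4: need (1, 3) fits (4, 6); releases (0, 2), pool now (4, 8)
  task-1: need (3, 5) fits (4, 8); releases (1, 1), pool now (5, 9)
  task-2: need (5, 4) fits (5, 9); releases (0, 1), pool now (5, 10)
  task-6: need (1, 7) fits (5, 10); releases (1, 1), pool now (6, 11)
(3) The exact count: 50 of the possible complete orderings are safe sequences.


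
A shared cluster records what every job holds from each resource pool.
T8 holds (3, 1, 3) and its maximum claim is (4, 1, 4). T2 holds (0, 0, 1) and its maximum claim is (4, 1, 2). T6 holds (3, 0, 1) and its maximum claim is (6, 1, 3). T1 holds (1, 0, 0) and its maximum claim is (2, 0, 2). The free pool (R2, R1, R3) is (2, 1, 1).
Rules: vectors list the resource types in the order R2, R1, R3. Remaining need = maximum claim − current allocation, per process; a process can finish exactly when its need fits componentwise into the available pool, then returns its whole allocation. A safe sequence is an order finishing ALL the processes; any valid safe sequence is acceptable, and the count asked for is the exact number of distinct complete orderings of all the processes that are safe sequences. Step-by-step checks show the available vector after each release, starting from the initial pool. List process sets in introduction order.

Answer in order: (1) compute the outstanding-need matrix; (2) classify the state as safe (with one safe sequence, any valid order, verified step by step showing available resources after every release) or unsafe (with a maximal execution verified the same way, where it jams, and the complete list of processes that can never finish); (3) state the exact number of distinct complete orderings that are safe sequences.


(1) Need matrix, components ordered R2, R1, R3:
  T8: (1, 0, 1)
  T2: (4, 1, 1)
  T6: (3, 1, 2)
  T1: (1, 0, 2)
(2) SAFE — a valid safe sequence is T8, T2, T6, T1.
Key observation: T8 is the earliest step where a requested resource binds exactly: need (1, 0, 1), pool (2, 1, 1) at its turn.
Walking it through:
  pool = (2, 1, 1)
  run T8 (needs (1, 0, 1), free (2, 1, 1)); after release of (3, 1, 3) the pool is (5, 2, 4)
  run T2 (needs (4, 1, 1), free (5, 2, 4)); after release of (0, 0, 1) the pool is (5, 2, 5)
  run T6 (needs (3, 1, 2), free (5, 2, 5)); after release of (3, 0, 1) the pool is (8, 2, 6)
  run T1 (needs (1, 0, 2), free (8, 2, 6)); after release of (1, 0, 0) the pool is (9, 2, 6)
(3) Precisely 6 of the possible complete orderings are safe sequences.


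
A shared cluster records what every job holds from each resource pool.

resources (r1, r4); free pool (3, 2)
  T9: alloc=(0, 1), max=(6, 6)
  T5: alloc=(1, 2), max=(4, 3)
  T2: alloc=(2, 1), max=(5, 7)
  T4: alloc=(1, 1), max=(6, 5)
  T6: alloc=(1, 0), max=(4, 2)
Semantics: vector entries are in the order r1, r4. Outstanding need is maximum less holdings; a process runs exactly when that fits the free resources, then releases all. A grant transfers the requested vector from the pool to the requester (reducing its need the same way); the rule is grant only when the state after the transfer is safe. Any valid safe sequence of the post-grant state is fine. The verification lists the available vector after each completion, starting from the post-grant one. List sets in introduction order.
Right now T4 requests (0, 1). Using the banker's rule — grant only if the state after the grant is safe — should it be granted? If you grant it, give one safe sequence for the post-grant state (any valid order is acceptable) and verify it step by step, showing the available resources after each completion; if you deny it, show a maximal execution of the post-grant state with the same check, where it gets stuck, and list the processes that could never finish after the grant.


GRANT: granting preserves safety; a valid post-grant sequence is T5, T6, T4, T9, T2.
Key observation: with (3, 1) left after the transfer, T5 can run at once — the state stays safe.
Check on the post-grant state, step by step:
  pool = (3, 1)
  T5 needs (3, 1) <= (3, 1) -> finishes; pool += (1, 2) = (4, 3)
  T6 needs (3, 2) <= (4, 3) -> finishes; pool += (1, 0) = (5, 3)
  T4 needs (5, 3) <= (5, 3) -> finishes; pool += (1, 2) = (6, 5)
  T9 needs (6, 5) <= (6, 5) -> finishes; pool += (0, 1) = (6, 6)
  T2 needs (3, 6) <= (6, 6) -> finishes; pool += (2, 1) = (8, 7)


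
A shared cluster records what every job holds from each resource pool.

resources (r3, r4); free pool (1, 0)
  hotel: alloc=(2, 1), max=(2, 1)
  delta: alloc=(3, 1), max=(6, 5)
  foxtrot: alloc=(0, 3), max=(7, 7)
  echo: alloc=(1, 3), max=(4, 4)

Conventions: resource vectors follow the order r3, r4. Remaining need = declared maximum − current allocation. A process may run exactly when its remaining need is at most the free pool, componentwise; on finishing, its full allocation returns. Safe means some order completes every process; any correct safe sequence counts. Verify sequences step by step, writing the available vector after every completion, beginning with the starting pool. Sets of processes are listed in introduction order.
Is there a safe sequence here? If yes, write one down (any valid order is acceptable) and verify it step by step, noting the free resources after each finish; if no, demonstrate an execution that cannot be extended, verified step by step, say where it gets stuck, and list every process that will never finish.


The state is SAFE; one workable sequence: hotel, echo, delta, foxtrot.
Key observation: echo is the earliest step where a requested resource binds exactly: need (3, 1), pool (3, 1) at its turn.
Verifying each step:
  pool = (1, 0)
  run hotel (needs (0, 0), free (1, 0)); after release of (2, 1) the pool is (3, 1)
  run echo (needs (3, 1), free (3, 1)); after release of (1, 3) the pool is (4, 4)
  run delta (needs (3, 4), free (4, 4)); after release of (3, 1) the pool is (7, 5)
  run foxtrot (needs (7, 4), free (7, 5)); after release of (0, 3) the pool is (7, 8)


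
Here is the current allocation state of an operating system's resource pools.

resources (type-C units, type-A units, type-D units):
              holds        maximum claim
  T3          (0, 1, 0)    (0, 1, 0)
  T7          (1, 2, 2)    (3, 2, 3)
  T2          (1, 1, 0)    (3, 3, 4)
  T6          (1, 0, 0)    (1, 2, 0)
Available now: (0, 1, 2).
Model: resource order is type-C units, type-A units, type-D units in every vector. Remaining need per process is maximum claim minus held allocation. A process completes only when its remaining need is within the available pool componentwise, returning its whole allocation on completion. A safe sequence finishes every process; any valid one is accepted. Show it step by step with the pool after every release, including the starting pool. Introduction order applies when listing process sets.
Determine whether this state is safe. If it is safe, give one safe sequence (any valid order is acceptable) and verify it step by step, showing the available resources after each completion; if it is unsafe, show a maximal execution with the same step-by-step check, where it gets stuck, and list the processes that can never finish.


UNSAFE.
Key observation: the pool after T3, T6 is (1, 2, 2); every surviving request exceeds it in type-C units, so progress ends there.
Going as far as possible: T3, T6; after that, nothing fits. Check, step by step:
  pool = (0, 1, 2)
  T3 needs (0, 0, 0) <= (0, 1, 2) -> finishes; pool += (0, 1, 0) = (0, 2, 2)
  T6 needs (0, 2, 0) <= (0, 2, 2) -> finishes; pool += (1, 0, 0) = (1, 2, 2)
  T7 still needs (2, 0, 1) but only (1, 2, 2) is free — short on type-C units
  T2 still needs (2, 2, 4) but only (1, 2, 2) is free — short on type-C units and type-D units
Processes that can never finish: T7 and T2.


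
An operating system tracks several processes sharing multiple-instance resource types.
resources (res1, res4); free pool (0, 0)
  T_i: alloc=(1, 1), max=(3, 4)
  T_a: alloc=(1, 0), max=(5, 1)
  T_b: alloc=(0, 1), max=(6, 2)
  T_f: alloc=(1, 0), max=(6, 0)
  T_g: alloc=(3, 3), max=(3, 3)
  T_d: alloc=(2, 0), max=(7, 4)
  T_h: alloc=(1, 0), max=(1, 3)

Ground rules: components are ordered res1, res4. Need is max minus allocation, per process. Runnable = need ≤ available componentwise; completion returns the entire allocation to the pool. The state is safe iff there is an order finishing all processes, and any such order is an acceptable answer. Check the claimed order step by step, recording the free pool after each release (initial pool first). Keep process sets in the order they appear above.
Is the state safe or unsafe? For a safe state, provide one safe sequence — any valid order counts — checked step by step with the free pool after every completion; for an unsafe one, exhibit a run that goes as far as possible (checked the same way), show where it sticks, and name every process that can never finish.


The state is SAFE; one workable sequence: T_g, T_i, T_a, T_h, T_b, T_d, T_f.
Key observation: at T_i the run first touches a limit — (2, 3) against (3, 3), exact on a resource it actually requests.
Step-by-step check:
  pool = (0, 0)
  T_g: need (0, 0) fits (0, 0); releases (3, 3), pool now (3, 3)
  T_i: need (2, 3) fits (3, 3); releases (1, 1), pool now (4, 4)
  T_a: need (4, 1) fits (4, 4); releases (1, 0), pool now (5, 4)
  T_h: need (0, 3) fits (5, 4); releases (1, 0), pool now (6, 4)
  T_b: need (6, 1) fits (6, 4); releases (0, 1), pool now (6, 5)
  T_d: need (5, 4) fits (6, 5); releases (2, 0), pool now (8, 5)
  T_f: need (5, 0) fits (8, 5); releases (1, 0), pool now (9, 5)


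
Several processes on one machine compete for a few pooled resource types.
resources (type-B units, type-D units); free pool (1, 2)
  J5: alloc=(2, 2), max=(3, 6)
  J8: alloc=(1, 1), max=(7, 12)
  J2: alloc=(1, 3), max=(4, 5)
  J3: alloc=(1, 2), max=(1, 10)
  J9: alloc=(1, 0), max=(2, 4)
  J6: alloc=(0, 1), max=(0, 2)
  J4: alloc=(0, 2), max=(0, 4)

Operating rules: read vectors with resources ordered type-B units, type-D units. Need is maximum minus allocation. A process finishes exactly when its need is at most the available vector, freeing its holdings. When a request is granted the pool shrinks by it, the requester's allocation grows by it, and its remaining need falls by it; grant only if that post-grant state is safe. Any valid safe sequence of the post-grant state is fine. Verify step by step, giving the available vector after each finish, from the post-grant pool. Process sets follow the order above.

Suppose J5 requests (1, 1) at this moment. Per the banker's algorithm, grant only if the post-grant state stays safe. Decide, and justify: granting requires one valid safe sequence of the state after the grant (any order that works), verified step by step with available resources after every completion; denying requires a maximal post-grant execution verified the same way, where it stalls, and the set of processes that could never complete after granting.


GRANT: granting preserves safety; a valid post-grant sequence is J6, J4, J5, J2, J9, J3, J8.
Key observation: the transfer keeps a workable pool ((0, 1)); J6 starts the safe sequence.
Step-by-step check of the post-grant state:
  pool = (0, 1)
  J6 needs (0, 1) <= (0, 1) -> finishes; pool += (0, 1) = (0, 2)
  J4 needs (0, 2) <= (0, 2) -> finishes; pool += (0, 2) = (0, 4)
  J5 needs (0, 3) <= (0, 4) -> finishes; pool += (3, 3) = (3, 7)
  J2 needs (3, 2) <= (3, 7) -> finishes; pool += (1, 3) = (4, 10)
  J9 needs (1, 4) <= (4, 10) -> finishes; pool += (1, 0) = (5, 10)
  J3 needs (0, 8) <= (5, 10) -> finishes; pool += (1, 2) = (6, 12)
  J8 needs (6, 11) <= (6, 12) -> finishes; pool += (1, 1) = (7, 13)


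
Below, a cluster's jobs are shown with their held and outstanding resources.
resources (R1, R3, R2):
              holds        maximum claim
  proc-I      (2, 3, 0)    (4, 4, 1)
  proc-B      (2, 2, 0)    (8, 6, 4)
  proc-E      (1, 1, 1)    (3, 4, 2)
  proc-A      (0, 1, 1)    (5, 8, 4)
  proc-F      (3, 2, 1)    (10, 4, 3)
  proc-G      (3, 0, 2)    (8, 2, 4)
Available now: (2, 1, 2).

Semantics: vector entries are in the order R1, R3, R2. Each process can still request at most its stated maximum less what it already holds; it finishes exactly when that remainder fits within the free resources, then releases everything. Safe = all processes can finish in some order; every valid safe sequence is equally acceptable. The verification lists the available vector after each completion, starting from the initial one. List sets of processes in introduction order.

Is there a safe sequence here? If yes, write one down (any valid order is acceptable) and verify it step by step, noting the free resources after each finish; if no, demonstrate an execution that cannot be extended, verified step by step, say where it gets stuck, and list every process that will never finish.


SAFE, for example via the order proc-I, proc-E, proc-G, proc-B, proc-F, proc-A.
Key observation: proc-I is the earliest step where a requested resource binds exactly: need (2, 1, 1), pool (2, 1, 2) at its turn.
Walking it through:
  pool = (2, 1, 2)
  run proc-I (needs (2, 1, 1), free (2, 1, 2)); after release of (2, 3, 0) the pool is (4, 4, 2)
  run proc-E (needs (2, 3, 1), free (4, 4, 2)); after release of (1, 1, 1) the pool is (5, 5, 3)
  run proc-G (needs (5, 2, 2), free (5, 5, 3)); after release of (3, 0, 2) the pool is (8, 5, 5)
  run proc-B (needs (6, 4, 4), free (8, 5, 5)); after release of (2, 2, 0) the pool is (10, 7, 5)
  run proc-F (needs (7, 2, 2), free (10, 7, 5)); after release of (3, 2, 1) the pool is (13, 9, 6)
  run proc-A (needs (5, 7, 3), free (13, 9, 6)); after release of (0, 1, 1) the pool is (13, 10, 7)


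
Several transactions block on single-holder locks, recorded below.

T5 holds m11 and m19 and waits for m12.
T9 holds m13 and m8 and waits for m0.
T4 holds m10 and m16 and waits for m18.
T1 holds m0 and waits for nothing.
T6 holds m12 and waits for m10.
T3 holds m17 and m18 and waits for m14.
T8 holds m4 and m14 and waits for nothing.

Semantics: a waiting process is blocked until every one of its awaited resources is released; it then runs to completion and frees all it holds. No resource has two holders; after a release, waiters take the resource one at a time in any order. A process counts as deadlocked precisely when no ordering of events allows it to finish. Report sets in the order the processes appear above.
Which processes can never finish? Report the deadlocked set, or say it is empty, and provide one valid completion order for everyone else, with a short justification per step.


No process is deadlocked.
Key observation: there is no circular wait here — follow any chain and it reaches a process that is free to run now.
One completion order for the rest: T8, T3, T1, T4, T6, T9, T5.
Check, step by step:
  run T8 (it waits on nothing); releases m4 and m14
  T3: everything it awaited (m14) is free; runs, freeing m17 and m18
  run T1 (it waits on nothing); releases m0
  T4: everything it awaited (m18) is free; runs, freeing m10 and m16
  T6: everything it awaited (m10) is free; runs, freeing m12
  T9: everything it awaited (m0) is free; runs, freeing m13 and m8
  T5: everything it awaited (m12) is free; runs, freeing m11 and m19


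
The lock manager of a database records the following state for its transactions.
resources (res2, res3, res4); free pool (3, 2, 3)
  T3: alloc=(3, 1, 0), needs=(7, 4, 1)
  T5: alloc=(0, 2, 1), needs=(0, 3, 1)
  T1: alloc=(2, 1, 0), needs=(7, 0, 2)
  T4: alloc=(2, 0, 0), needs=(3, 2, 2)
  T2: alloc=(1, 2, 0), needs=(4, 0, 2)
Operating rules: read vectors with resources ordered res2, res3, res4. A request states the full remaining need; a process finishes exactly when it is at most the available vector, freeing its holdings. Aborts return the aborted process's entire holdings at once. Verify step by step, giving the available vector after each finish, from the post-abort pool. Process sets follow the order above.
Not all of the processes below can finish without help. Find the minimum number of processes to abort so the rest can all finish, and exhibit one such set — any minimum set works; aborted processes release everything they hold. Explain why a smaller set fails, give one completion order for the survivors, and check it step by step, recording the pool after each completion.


Abort T1.
Key observation: T3 had no path to completion before; after the abort of T1 ((2, 1, 0) returned), step 4 is where it fits.
Why nothing smaller works: aborting no one leaves the state deadlocked as given.
One survivor order: T4, T2, T5, T3. Verifying each step (post-abort pool first):
  pool = (5, 3, 3)
  T4 needs (3, 2, 2) <= (5, 3, 3) -> finishes; pool += (2, 0, 0) = (7, 3, 3)
  T2 needs (4, 0, 2) <= (7, 3, 3) -> finishes; pool += (1, 2, 0) = (8, 5, 3)
  T5 needs (0, 3, 1) <= (8, 5, 3) -> finishes; pool += (0, 2, 1) = (8, 7, 4)
  T3 needs (7, 4, 1) <= (8, 7, 4) -> finishes; pool += (3, 1, 0) = (11, 8, 4)


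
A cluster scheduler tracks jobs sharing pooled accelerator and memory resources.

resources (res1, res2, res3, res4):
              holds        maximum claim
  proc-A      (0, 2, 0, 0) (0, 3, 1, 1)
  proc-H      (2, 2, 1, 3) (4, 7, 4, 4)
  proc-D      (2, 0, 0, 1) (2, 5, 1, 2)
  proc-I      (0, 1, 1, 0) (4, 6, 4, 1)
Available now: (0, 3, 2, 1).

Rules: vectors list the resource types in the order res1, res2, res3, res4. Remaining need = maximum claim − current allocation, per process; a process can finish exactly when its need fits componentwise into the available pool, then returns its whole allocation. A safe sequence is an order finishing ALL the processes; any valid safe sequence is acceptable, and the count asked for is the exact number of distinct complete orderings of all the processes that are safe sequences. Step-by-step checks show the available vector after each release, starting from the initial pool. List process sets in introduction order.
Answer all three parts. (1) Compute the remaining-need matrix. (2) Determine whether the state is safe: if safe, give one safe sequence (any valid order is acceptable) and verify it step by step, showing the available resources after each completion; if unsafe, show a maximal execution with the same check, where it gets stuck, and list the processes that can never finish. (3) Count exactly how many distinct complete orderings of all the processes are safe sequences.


(1) Need matrix, components ordered res1, res2, res3, res4:
  proc-A: (0, 1, 1, 1)
  proc-H: (2, 5, 3, 1)
  proc-D: (0, 5, 1, 1)
  proc-I: (4, 5, 3, 1)
(2) The state is UNSAFE.
Key observation: res3 is the bottleneck — with proc-A, proc-D done the pool holds (2, 5, 2, 2), short of every remaining need.
Going as far as possible: proc-A, proc-D; after that, nothing fits. Verifying each step:
  pool = (0, 3, 2, 1)
  proc-A needs (0, 1, 1, 1) <= (0, 3, 2, 1) -> finishes; pool += (0, 2, 0, 0) = (0, 5, 2, 1)
  proc-D needs (0, 5, 1, 1) <= (0, 5, 2, 1) -> finishes; pool += (2, 0, 0, 1) = (2, 5, 2, 2)
  proc-H still needs (2, 5, 3, 1) but only (2, 5, 2, 2) is free — short on res3
  proc-I still needs (4, 5, 3, 1) but only (2, 5, 2, 2) is free — short on res1 and res3
Never able to finish: proc-H and proc-I.
(3) Precisely 0 of the possible complete orderings are safe sequences.


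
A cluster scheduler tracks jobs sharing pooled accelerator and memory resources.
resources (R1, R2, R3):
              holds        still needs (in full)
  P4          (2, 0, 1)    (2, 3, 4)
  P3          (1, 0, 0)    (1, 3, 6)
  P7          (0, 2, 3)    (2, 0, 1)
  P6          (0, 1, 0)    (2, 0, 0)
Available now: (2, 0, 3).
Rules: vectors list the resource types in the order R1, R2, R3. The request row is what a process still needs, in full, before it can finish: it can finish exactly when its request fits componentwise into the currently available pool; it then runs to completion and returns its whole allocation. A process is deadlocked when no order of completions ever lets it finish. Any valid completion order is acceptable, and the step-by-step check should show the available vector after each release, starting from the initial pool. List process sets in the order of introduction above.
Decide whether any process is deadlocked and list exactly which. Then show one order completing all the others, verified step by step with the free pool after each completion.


The deadlocked set is empty.
Key observation: P7 leads a chain of completions in which each release enables another process.
A valid finishing order for the others: P7, P6, P3, P4. Step-by-step check:
  pool = (2, 0, 3)
  P7 needs (2, 0, 1) <= (2, 0, 3) -> finishes; pool += (0, 2, 3) = (2, 2, 6)
  P6 needs (2, 0, 0) <= (2, 2, 6) -> finishes; pool += (0, 1, 0) = (2, 3, 6)
  P3 needs (1, 3, 6) <= (2, 3, 6) -> finishes; pool += (1, 0, 0) = (3, 3, 6)
  P4 needs (2, 3, 4) <= (3, 3, 6) -> finishes; pool += (2, 0, 1) = (5, 3, 7)


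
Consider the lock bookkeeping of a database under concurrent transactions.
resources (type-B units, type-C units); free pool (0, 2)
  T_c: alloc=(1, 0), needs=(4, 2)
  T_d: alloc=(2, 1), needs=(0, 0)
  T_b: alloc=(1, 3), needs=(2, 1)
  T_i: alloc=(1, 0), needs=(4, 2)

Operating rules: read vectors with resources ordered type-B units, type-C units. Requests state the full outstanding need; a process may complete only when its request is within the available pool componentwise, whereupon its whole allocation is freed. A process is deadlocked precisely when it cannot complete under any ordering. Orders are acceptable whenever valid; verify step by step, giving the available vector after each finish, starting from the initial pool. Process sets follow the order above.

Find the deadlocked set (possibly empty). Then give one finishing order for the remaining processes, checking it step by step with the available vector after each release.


The deadlocked set is T_c and T_i.
Key observation: type-B units is the bottleneck — with T_d, T_b done the pool holds (3, 6), short of every remaining need.
One completion order for the rest: T_d, T_b. Verifying each step:
  pool = (0, 2)
  run T_d (needs (0, 0), free (0, 2)); after release of (2, 1) the pool is (2, 3)
  run T_b (needs (2, 1), free (2, 3)); after release of (1, 3) the pool is (3, 6)
The blocked processes can never fit:
  T_c still needs (4, 2) but only (3, 6) is free — short on type-B units
  T_i still needs (4, 2) but only (3, 6) is free — short on type-B units


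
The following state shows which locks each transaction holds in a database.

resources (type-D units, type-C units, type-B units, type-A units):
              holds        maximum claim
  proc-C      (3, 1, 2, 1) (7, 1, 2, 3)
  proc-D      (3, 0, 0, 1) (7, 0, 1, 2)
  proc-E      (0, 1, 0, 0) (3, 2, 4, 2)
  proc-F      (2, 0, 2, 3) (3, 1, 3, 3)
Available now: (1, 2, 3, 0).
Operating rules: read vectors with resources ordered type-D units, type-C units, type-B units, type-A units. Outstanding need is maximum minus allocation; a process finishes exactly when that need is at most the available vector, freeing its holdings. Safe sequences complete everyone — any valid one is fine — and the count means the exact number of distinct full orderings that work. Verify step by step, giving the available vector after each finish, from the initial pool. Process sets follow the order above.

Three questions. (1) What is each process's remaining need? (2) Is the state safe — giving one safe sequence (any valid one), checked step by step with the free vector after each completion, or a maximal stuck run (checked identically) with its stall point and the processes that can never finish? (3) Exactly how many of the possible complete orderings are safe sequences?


(1) Outstanding need per process (order type-D units, type-C units, type-B units, type-A units):
  proc-C: (4, 0, 0, 2)
  proc-D: (4, 0, 1, 1)
  proc-E: (3, 1, 4, 2)
  proc-F: (1, 1, 1, 0)
(2) UNSAFE — no complete ordering exists.
Key observation: once proc-F, proc-E finish, the pool peaks at (3, 3, 5, 3) — and every remaining process still needs more type-D units than that.
A maximal execution: proc-F, proc-E — then nothing else fits. Check, step by step:
  pool = (1, 2, 3, 0)
  proc-F needs (1, 1, 1, 0) <= (1, 2, 3, 0) -> finishes; pool += (2, 0, 2, 3) = (3, 2, 5, 3)
  proc-E needs (3, 1, 4, 2) <= (3, 2, 5, 3) -> finishes; pool += (0, 1, 0, 0) = (3, 3, 5, 3)
  blocked: proc-C wants (4, 0, 0, 2), pool (3, 3, 5, 3) — not enough type-D units
  blocked: proc-D wants (4, 0, 1, 1), pool (3, 3, 5, 3) — not enough type-D units
Never able to finish: proc-C and proc-D.
(3) Precisely 0 of the possible complete orderings are safe sequences.


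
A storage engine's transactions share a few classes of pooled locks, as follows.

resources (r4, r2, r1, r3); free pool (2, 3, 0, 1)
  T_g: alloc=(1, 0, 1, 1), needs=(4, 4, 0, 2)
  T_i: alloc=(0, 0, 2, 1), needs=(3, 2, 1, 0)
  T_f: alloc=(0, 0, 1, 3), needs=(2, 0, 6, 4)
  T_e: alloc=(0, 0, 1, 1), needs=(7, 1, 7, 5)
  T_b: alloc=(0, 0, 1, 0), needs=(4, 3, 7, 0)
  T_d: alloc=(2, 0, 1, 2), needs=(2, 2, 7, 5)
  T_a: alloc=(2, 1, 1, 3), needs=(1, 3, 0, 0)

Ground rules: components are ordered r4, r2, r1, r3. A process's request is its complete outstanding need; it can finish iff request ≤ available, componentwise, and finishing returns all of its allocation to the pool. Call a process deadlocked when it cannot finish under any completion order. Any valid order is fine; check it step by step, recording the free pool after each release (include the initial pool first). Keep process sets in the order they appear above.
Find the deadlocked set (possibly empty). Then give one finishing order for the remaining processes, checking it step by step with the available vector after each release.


Deadlocked: T_f, T_e, T_b and T_d.
Key observation: the pool after T_a, T_g, T_i is (5, 4, 4, 6); every surviving request exceeds it in r1, so progress ends there.
The rest can finish in the order T_a, T_g, T_i. Verifying each step:
  pool = (2, 3, 0, 1)
  T_a needs (1, 3, 0, 0) <= (2, 3, 0, 1) -> finishes; pool += (2, 1, 1, 3) = (4, 4, 1, 4)
  T_g needs (4, 4, 0, 2) <= (4, 4, 1, 4) -> finishes; pool += (1, 0, 1, 1) = (5, 4, 2, 5)
  T_i needs (3, 2, 1, 0) <= (5, 4, 2, 5) -> finishes; pool += (0, 0, 2, 1) = (5, 4, 4, 6)
The stuck group stays short no matter what:
  T_f still needs (2, 0, 6, 4) but only (5, 4, 4, 6) is free — short on r1
  T_e still needs (7, 1, 7, 5) but only (5, 4, 4, 6) is free — short on r4 and r1
  T_b still needs (4, 3, 7, 0) but only (5, 4, 4, 6) is free — short on r1
  T_d still needs (2, 2, 7, 5) but only (5, 4, 4, 6) is free — short on r1


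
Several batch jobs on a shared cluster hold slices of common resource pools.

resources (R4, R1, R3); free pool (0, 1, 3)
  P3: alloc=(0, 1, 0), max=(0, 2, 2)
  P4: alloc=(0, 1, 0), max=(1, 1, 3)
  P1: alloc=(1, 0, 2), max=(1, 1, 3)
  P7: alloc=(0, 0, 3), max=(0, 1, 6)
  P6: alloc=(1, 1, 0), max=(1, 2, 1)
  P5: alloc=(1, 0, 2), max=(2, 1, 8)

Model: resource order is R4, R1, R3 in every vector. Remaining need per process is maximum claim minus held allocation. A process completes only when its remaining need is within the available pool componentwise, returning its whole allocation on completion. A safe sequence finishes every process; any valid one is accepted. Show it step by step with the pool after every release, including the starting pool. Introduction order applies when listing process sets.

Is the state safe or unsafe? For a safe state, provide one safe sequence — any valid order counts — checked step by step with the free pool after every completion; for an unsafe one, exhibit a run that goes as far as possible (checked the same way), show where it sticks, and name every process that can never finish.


SAFE. One safe sequence: P7, P1, P3, P6, P4, P5.
Key observation: the first exact fit in this order is P7 — it needs (0, 1, 3) with (0, 1, 3) free, meeting a requested resource to the last unit.
Step-by-step check:
  pool = (0, 1, 3)
  run P7 (needs (0, 1, 3), free (0, 1, 3)); after release of (0, 0, 3) the pool is (0, 1, 6)
  run P1 (needs (0, 1, 1), free (0, 1, 6)); after release of (1, 0, 2) the pool is (1, 1, 8)
  run P3 (needs (0, 1, 2), free (1, 1, 8)); after release of (0, 1, 0) the pool is (1, 2, 8)
  run P6 (needs (0, 1, 1), free (1, 2, 8)); after release of (1, 1, 0) the pool is (2, 3, 8)
  run P4 (needs (1, 0, 3), free (2, 3, 8)); after release of (0, 1, 0) the pool is (2, 4, 8)
  run P5 (needs (1, 1, 6), free (2, 4, 8)); after release of (1, 0, 2) the pool is (3, 4, 10)


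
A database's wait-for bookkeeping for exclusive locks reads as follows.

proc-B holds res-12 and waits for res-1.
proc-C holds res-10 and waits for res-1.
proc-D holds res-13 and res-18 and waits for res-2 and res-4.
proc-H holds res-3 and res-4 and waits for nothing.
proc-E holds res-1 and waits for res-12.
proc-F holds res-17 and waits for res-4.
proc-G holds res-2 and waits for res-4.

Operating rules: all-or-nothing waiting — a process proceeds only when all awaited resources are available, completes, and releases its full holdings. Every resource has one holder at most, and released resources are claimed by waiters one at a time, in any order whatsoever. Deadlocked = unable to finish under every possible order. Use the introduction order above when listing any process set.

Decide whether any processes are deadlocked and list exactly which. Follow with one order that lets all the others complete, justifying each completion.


The deadlocked set is proc-B, proc-C and proc-E.
Key observation: the cycle proc-B -> proc-E -> proc-B can never break — each member waits on the next; proc-C waits into the deadlock from upstream.
A valid finishing order for the others: proc-H, proc-F, proc-G, proc-D.
Walking it through:
  proc-H waits on nothing -> runs at once and releases res-3 and res-4
  run proc-F (all its waits — res-4 — are resolved); releases res-17
  run proc-G (all its waits — res-4 — are resolved); releases res-2
  run proc-D (all its waits — res-2 and res-4 — are resolved); releases res-13 and res-18


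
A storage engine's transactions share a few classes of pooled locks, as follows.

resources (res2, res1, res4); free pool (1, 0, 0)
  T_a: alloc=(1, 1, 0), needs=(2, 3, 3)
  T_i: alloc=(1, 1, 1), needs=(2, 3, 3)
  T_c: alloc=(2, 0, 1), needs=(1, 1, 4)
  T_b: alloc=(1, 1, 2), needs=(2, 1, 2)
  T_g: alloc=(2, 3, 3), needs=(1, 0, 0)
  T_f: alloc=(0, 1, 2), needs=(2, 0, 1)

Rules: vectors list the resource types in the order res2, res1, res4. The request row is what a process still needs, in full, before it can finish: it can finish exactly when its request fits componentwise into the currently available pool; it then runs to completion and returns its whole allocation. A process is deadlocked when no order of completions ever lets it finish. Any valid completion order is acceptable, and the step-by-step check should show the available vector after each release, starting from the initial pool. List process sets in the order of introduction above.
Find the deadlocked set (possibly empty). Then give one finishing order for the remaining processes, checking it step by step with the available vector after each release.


Nothing here is deadlocked.
Key observation: beginning at T_g, releases accumulate fast enough that every process eventually fits.
One completion order for the rest: T_g, T_i, T_a, T_c, T_b, T_f. Check, step by step:
  pool = (1, 0, 0)
  T_g: need (1, 0, 0) fits (1, 0, 0); releases (2, 3, 3), pool now (3, 3, 3)
  T_i: need (2, 3, 3) fits (3, 3, 3); releases (1, 1, 1), pool now (4, 4, 4)
  T_a: need (2, 3, 3) fits (4, 4, 4); releases (1, 1, 0), pool now (5, 5, 4)
  T_c: need (1, 1, 4) fits (5, 5, 4); releases (2, 0, 1), pool now (7, 5, 5)
  T_b: need (2, 1, 2) fits (7, 5, 5); releases (1, 1, 2), pool now (8, 6, 7)
  T_f: need (2, 0, 1) fits (8, 6, 7); releases (0, 1, 2), pool now (8, 7, 9)


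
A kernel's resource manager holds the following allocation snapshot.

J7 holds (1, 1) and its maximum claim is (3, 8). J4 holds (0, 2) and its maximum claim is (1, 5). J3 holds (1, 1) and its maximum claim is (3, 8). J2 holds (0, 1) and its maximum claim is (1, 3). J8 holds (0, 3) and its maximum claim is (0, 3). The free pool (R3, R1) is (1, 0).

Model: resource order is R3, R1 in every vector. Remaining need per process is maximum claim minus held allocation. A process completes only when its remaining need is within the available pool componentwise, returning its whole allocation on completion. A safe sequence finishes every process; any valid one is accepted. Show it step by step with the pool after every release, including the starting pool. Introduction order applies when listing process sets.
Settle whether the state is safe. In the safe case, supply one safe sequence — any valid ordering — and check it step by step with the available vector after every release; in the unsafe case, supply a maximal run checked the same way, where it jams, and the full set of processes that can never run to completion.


The state is UNSAFE.
Key observation: after J8, J2, J4 complete, (1, 6) is the best the pool ever gets, yet each leftover process wants more R3.
The run J8, J2, J4 cannot be extended any further. Walking it through:
  pool = (1, 0)
  J8: need (0, 0) fits (1, 0); releases (0, 3), pool now (1, 3)
  J2: need (1, 2) fits (1, 3); releases (0, 1), pool now (1, 4)
  J4: need (1, 3) fits (1, 4); releases (0, 2), pool now (1, 6)
  J7 cannot run: need (2, 7) vs free (1, 6) (insufficient R3 and R1)
  J3 cannot run: need (2, 7) vs free (1, 6) (insufficient R3 and R1)
Processes that can never finish: J7 and J3.


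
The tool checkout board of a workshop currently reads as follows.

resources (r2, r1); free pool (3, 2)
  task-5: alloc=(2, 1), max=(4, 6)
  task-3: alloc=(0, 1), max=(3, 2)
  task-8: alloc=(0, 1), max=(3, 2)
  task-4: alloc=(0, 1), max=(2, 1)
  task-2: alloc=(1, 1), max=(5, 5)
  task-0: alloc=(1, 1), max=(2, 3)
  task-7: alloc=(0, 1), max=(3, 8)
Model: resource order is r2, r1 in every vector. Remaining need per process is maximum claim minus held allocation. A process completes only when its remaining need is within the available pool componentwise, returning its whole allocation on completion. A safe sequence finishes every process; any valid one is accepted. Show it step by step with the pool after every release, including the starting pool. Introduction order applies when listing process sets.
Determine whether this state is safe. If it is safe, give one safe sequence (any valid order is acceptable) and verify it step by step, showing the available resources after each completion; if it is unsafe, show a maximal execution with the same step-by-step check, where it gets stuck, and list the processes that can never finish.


SAFE, for example via the order task-8, task-0, task-3, task-5, task-2, task-7, task-4.
Key observation: task-8 marks the first exact bind of the order: its need (3, 1) fits the free (3, 2) with zero slack on a requested resource.
Walking it through:
  pool = (3, 2)
  task-8 needs (3, 1) <= (3, 2) -> finishes; pool += (0, 1) = (3, 3)
  task-0 needs (1, 2) <= (3, 3) -> finishes; pool += (1, 1) = (4, 4)
  task-3 needs (3, 1) <= (4, 4) -> finishes; pool += (0, 1) = (4, 5)
  task-5 needs (2, 5) <= (4, 5) -> finishes; pool += (2, 1) = (6, 6)
  task-2 needs (4, 4) <= (6, 6) -> finishes; pool += (1, 1) = (7, 7)
  task-7 needs (3, 7) <= (7, 7) -> finishes; pool += (0, 1) = (7, 8)
  task-4 needs (2, 0) <= (7, 8) -> finishes; pool += (0, 1) = (7, 9)
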